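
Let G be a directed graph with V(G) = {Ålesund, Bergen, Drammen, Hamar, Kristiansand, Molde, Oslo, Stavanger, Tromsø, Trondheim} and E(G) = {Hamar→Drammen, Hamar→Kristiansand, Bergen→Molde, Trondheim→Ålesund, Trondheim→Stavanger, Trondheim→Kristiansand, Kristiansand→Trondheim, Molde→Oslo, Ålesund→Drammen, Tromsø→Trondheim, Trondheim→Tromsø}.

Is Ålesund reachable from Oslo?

No

Oslo has no outgoing edges, so nothing is reachable from it.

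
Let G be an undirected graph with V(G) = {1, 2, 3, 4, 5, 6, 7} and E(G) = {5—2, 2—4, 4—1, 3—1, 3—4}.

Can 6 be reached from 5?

Explore from 5.
Distance 1: reach 2.
Distance 2: reach 4.
Distance 3: reach 1, 3.
The search is exhausted without reaching 6; it lies in a different component.

No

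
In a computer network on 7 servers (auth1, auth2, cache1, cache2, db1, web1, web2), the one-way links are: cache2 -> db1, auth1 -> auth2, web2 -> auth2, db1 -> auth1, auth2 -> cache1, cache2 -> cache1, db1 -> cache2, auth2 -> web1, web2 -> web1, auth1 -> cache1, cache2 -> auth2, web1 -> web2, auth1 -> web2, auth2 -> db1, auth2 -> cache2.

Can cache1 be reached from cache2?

Explore from cache2.
Distance 1: reach auth2, cache1, db1.
Found cache1.

Yes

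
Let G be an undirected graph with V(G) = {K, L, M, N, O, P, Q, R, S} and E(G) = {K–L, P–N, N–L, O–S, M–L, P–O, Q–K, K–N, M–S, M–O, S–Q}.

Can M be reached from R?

No

R has no edges, so nothing is reachable from it.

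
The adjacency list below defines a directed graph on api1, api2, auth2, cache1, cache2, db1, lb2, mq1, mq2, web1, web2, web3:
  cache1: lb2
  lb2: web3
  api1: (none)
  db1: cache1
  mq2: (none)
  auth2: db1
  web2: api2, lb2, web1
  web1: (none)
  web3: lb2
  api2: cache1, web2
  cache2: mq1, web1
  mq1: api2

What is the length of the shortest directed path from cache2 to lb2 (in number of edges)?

4

Distance 0: cache2.
Distance 1: mq1, web1.
Distance 2: api2.
Distance 3: cache1, web2.
Distance 4: lb2 — contains lb2.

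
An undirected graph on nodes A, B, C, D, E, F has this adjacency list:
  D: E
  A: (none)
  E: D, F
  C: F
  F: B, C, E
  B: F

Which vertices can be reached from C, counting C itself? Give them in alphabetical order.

B, C, D, E, F

Start at C.
Its neighbours: F.
Then their neighbours: B, E.
Then next layer: D.
Nothing further is reachable.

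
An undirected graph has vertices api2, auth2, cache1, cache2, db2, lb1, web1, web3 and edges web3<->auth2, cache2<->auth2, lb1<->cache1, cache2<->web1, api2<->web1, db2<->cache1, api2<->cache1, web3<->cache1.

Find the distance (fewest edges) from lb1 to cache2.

4

Distance 0: lb1.
Distance 1: cache1.
Distance 2: api2, db2, web3.
Distance 3: auth2, web1.
Distance 4: cache2 — contains cache2.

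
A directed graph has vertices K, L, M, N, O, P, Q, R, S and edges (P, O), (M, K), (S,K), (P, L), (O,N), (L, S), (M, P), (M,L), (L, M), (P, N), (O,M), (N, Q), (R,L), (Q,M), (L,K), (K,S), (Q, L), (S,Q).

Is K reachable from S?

Yes

Explore from S.
Distance 1: reach K, Q.
Found K.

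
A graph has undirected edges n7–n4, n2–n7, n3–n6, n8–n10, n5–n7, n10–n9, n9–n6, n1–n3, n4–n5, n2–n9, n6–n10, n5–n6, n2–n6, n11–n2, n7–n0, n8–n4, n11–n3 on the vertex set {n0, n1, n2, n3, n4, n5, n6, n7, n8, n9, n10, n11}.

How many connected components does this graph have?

1

From n0: component {n0, n1, n2, n3, n4, n5, n6, n7, n8, n9, n10, n11}.
That's 1 component.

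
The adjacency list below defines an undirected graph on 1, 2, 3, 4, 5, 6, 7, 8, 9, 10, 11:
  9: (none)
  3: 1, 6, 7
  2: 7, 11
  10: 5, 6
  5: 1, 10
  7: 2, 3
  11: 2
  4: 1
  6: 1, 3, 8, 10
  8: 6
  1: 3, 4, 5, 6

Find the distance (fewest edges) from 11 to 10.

Distance 0: 11.
Distance 1: 2.
Distance 2: 7.
Distance 3: 3.
Distance 4: 1, 6.
Distance 5: 4, 5, 8, 10 — contains 10.

5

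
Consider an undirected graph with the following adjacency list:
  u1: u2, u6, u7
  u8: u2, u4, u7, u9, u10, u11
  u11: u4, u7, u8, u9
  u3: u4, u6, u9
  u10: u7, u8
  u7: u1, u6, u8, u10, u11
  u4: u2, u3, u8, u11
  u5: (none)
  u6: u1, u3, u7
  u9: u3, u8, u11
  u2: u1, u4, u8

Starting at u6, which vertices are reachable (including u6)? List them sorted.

u1, u2, u3, u4, u6, u7, u8, u9, u10, u11

Start at u6.
Its neighbours: u1, u3, u7.
Then their neighbours: u2, u4, u8, u9, u10, u11.
Nothing further is reachable.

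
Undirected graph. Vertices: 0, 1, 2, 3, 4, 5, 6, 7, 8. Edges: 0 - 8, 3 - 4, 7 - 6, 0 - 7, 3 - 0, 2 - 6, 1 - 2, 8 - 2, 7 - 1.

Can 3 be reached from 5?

No

5 has no edges, so nothing is reachable from it.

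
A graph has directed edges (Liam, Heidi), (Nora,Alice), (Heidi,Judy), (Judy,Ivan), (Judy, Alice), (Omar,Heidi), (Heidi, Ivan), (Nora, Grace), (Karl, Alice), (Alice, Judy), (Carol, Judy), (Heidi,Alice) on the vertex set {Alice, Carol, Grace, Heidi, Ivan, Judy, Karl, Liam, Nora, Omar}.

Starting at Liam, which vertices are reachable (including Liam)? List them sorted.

Alice, Heidi, Ivan, Judy, Liam

Start at Liam.
Its neighbours: Heidi.
Then their neighbours: Alice, Ivan, Judy.
Nothing further is reachable.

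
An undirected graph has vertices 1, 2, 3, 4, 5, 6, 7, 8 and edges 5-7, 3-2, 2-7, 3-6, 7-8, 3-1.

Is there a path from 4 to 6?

No

4 has no edges, so nothing is reachable from it.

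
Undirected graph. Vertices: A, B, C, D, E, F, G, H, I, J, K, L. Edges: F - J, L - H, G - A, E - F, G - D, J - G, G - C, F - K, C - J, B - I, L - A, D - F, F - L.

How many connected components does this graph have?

2

From A: component {A, C, D, E, F, G, H, J, K, L}.
From B: component {B, I}.
That's 2 components.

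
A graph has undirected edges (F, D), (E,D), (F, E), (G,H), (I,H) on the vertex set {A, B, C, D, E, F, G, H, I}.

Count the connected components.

5

From A: component {A}.
From B: component {B}.
From C: component {C}.
From D: component {D, E, F}.
From G: component {G, H, I}.
That's 5 components.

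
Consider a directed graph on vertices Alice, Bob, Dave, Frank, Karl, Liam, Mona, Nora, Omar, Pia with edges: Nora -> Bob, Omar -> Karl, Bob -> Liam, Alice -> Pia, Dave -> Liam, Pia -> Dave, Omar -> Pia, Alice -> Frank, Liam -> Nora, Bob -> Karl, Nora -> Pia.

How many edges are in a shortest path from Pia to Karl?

5

Distance 0: Pia.
Distance 1: Dave.
Distance 2: Liam.
Distance 3: Nora.
Distance 4: Bob.
Distance 5: Karl — contains Karl.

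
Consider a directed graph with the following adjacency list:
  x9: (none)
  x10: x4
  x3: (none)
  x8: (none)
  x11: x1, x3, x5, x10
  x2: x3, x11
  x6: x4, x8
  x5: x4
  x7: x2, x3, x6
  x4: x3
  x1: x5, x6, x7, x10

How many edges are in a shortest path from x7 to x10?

Distance 0: x7.
Distance 1: x2, x3, x6.
Distance 2: x4, x8, x11.
Distance 3: x1, x5, x10 — contains x10.

3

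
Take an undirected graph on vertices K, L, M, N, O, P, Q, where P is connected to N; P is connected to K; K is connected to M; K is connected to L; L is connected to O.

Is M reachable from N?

Yes

Explore from N.
Distance 1: reach P.
Distance 2: reach K.
Distance 3: reach L, M.
Found M.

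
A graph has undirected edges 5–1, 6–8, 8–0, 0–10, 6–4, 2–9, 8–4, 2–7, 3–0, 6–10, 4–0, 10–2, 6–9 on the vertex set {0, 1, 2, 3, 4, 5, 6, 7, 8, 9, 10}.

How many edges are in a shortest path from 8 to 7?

Distance 0: 8.
Distance 1: 0, 4, 6.
Distance 2: 3, 9, 10.
Distance 3: 2.
Distance 4: 7 — contains 7.

4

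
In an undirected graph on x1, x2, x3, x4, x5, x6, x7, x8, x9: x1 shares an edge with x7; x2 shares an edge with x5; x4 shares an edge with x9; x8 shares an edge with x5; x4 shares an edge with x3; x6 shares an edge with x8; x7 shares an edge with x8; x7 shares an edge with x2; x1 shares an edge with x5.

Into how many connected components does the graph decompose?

From x1: component {x1, x2, x5, x6, x7, x8}.
From x3: component {x3, x4, x9}.
That's 2 components.

2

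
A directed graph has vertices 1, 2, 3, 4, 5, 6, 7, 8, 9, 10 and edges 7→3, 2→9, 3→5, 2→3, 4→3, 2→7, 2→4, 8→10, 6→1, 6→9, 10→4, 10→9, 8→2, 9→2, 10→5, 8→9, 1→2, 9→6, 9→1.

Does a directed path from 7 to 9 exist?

No

Explore from 7.
Distance 1: reach 3.
Distance 2: reach 5.
The search from 7 is exhausted; no directed path reaches 9.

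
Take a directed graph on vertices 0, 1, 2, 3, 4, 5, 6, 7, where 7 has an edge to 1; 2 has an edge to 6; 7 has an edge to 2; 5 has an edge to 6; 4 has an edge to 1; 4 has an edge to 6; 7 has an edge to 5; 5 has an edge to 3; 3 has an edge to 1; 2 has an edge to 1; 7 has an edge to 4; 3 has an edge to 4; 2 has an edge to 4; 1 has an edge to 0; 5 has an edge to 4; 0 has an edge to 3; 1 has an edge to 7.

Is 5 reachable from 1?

Yes

Explore from 1.
Distance 1: reach 0, 7.
Distance 2: reach 2, 3, 4, 5.
Found 5.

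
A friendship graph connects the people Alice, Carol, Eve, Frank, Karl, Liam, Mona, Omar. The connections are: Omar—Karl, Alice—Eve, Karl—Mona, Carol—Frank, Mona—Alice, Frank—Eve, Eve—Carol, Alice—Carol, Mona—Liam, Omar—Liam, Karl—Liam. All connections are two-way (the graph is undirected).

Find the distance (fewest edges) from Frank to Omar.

5

Distance 0: Frank.
Distance 1: Carol, Eve.
Distance 2: Alice.
Distance 3: Mona.
Distance 4: Karl, Liam.
Distance 5: Omar — contains Omar.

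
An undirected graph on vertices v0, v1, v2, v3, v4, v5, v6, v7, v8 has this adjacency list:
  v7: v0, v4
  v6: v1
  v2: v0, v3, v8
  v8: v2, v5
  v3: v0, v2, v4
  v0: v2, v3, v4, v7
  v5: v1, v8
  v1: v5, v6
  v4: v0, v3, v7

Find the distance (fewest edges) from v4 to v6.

6

Distance 0: v4.
Distance 1: v0, v3, v7.
Distance 2: v2.
Distance 3: v8.
Distance 4: v5.
Distance 5: v1.
Distance 6: v6 — contains v6.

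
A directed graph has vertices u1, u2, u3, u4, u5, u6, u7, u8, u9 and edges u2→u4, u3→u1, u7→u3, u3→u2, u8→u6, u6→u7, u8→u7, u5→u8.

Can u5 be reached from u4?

No

u4 has no outgoing edges, so nothing is reachable from it.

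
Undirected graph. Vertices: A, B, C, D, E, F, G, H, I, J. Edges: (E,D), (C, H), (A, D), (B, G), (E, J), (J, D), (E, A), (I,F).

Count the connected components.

From A: component {A, D, E, J}.
From B: component {B, G}.
From C: component {C, H}.
From F: component {F, I}.
That's 4 components.

4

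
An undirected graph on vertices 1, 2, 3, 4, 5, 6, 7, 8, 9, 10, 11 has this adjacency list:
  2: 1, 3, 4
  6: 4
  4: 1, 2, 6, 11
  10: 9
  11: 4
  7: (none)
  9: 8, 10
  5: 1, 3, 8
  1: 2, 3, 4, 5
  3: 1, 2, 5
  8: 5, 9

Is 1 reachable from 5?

Explore from 5.
Distance 1: reach 1, 3, 8.
Found 1.

Yes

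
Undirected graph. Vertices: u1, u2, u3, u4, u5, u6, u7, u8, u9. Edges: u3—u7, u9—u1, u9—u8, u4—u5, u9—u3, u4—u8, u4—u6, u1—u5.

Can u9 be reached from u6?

Yes

Explore from u6.
Distance 1: reach u4.
Distance 2: reach u5, u8.
Distance 3: reach u1, u9.
Found u9.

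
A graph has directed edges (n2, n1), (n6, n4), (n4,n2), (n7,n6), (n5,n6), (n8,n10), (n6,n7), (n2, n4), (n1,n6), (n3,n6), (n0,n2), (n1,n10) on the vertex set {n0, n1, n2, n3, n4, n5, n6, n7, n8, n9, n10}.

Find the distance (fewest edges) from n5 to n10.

Distance 0: n5.
Distance 1: n6.
Distance 2: n4, n7.
Distance 3: n2.
Distance 4: n1.
Distance 5: n10 — contains n10.

5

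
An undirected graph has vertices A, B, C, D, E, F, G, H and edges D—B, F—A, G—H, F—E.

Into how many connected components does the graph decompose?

From A: component {A, E, F}.
From B: component {B, D}.
From C: component {C}.
From G: component {G, H}.
That's 4 components.

4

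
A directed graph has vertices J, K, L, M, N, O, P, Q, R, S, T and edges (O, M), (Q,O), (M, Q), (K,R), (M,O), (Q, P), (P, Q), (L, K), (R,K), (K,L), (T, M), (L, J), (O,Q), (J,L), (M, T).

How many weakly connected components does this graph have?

4

From J: component {J, K, L, R}.
From M: component {M, O, P, Q, T}.
From N: component {N}.
From S: component {S}.
That's 4 components.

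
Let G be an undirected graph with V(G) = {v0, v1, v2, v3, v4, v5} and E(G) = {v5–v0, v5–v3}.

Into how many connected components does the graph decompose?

From v0: component {v0, v3, v5}.
From v1: component {v1}.
From v2: component {v2}.
From v4: component {v4}.
That's 4 components.

4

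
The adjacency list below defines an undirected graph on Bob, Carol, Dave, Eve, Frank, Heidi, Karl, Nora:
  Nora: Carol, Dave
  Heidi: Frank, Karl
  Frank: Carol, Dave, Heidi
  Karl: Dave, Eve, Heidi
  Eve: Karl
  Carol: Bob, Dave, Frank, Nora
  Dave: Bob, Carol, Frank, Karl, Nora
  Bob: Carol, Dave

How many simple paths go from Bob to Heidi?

Bob–Carol–Dave–Frank–Heidi
Bob–Carol–Dave–Karl–Heidi
Bob–Carol–Frank–Dave–Karl–Heidi
Bob–Carol–Frank–Heidi
Bob–Carol–Nora–Dave–Frank–Heidi
Bob–Carol–Nora–Dave–Karl–Heidi
Bob–Dave–Carol–Frank–Heidi
Bob–Dave–Frank–Heidi
Bob–Dave–Karl–Heidi
Bob–Dave–Nora–Carol–Frank–Heidi

10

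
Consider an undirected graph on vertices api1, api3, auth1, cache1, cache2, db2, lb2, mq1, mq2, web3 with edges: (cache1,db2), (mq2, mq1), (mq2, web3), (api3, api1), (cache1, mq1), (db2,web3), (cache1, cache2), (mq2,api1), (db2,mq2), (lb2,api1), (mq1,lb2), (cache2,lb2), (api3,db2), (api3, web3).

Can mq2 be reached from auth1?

auth1 has no edges, so nothing is reachable from it.

No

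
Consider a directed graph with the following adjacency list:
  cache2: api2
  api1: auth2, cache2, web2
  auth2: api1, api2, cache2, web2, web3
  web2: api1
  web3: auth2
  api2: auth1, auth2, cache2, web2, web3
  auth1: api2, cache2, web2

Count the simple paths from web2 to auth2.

web2→api1→auth2
web2→api1→cache2→api2→auth2
web2→api1→cache2→api2→web3→auth2

3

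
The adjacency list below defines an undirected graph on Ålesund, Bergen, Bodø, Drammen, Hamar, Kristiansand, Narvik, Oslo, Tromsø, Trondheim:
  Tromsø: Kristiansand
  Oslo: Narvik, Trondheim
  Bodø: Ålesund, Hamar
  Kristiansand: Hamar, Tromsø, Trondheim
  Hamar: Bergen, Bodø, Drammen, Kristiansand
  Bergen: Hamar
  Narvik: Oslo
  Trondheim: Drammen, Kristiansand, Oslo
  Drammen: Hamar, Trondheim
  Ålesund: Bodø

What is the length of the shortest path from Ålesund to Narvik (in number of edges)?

Distance 0: Ålesund.
Distance 1: Bodø.
Distance 2: Hamar.
Distance 3: Bergen, Drammen, Kristiansand.
Distance 4: Tromsø, Trondheim.
Distance 5: Oslo.
Distance 6: Narvik — contains Narvik.

6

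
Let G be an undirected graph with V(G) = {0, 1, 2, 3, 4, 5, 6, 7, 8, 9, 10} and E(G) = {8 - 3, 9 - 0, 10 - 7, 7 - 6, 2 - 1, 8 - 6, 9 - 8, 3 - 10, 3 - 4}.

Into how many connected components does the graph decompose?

3

From 0: component {0, 3, 4, 6, 7, 8, 9, 10}.
From 1: component {1, 2}.
From 5: component {5}.
That's 3 components.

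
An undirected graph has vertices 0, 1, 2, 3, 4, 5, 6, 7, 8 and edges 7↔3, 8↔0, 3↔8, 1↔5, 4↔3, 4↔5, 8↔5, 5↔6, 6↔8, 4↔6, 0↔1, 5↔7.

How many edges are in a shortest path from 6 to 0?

2

Distance 0: 6.
Distance 1: 4, 5, 8.
Distance 2: 0, 1, 3, 7 — contains 0.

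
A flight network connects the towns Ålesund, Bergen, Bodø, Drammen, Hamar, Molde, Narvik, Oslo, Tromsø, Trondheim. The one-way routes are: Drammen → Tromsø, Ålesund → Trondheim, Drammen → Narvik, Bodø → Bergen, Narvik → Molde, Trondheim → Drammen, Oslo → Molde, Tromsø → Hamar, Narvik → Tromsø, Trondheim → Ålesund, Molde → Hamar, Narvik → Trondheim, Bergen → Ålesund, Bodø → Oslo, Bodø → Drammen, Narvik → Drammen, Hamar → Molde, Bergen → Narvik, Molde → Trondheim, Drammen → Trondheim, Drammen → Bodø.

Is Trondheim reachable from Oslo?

Yes

Explore from Oslo.
Distance 1: reach Molde.
Distance 2: reach Hamar, Trondheim.
Found Trondheim.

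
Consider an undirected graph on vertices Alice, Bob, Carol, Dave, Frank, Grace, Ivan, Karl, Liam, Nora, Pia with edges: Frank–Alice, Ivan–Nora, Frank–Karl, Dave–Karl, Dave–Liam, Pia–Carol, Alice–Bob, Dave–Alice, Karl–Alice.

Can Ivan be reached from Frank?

Explore from Frank.
Distance 1: reach Alice, Karl.
Distance 2: reach Bob, Dave.
Distance 3: reach Liam.
The search is exhausted without reaching Ivan; it lies in a different component.

No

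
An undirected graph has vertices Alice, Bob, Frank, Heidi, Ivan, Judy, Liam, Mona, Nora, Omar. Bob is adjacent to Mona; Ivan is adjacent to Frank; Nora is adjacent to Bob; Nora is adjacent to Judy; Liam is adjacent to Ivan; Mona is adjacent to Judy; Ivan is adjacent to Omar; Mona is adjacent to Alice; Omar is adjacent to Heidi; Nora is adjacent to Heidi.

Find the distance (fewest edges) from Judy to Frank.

Distance 0: Judy.
Distance 1: Mona, Nora.
Distance 2: Alice, Bob, Heidi.
Distance 3: Omar.
Distance 4: Ivan.
Distance 5: Frank, Liam — contains Frank.

5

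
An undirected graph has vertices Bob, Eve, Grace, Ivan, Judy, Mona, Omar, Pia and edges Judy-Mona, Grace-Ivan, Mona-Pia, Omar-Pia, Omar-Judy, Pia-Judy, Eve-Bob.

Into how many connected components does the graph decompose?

From Bob: component {Bob, Eve}.
From Grace: component {Grace, Ivan}.
From Judy: component {Judy, Mona, Omar, Pia}.
That's 3 components.

3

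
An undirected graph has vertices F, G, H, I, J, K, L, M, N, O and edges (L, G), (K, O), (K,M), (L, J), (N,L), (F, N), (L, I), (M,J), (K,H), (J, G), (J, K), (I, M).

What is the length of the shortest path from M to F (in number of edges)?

4

Distance 0: M.
Distance 1: I, J, K.
Distance 2: G, H, L, O.
Distance 3: N.
Distance 4: F — contains F.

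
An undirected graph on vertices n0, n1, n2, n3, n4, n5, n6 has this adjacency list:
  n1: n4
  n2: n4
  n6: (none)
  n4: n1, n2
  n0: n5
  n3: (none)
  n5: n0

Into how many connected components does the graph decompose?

4

From n0: component {n0, n5}.
From n1: component {n1, n2, n4}.
From n3: component {n3}.
From n6: component {n6}.
That's 4 components.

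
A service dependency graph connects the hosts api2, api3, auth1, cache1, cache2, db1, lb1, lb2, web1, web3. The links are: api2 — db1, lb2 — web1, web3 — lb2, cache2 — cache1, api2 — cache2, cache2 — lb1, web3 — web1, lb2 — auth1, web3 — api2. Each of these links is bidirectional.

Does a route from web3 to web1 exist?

Explore from web3.
Distance 1: reach api2, lb2, web1.
Found web1.

Yes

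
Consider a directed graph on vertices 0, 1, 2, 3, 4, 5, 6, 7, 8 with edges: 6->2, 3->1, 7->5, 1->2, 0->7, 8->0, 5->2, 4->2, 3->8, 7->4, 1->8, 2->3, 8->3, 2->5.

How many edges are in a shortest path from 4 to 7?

5

Distance 0: 4.
Distance 1: 2.
Distance 2: 3, 5.
Distance 3: 1, 8.
Distance 4: 0.
Distance 5: 7 — contains 7.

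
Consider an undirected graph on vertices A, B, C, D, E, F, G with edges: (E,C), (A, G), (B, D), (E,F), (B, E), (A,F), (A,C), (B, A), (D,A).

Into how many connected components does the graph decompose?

From A: component {A, B, C, D, E, F, G}.
That's 1 component.

1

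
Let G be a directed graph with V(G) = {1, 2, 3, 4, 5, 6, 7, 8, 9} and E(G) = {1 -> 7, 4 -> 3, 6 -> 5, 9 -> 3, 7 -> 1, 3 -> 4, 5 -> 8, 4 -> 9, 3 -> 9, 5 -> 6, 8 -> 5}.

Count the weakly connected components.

4

From 1: component {1, 7}.
From 2: component {2}.
From 3: component {3, 4, 9}.
From 5: component {5, 6, 8}.
That's 4 components.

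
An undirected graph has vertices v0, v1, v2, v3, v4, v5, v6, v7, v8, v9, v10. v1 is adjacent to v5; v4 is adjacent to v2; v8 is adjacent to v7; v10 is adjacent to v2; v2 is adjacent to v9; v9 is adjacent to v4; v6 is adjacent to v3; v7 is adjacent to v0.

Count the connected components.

From v0: component {v0, v7, v8}.
From v1: component {v1, v5}.
From v2: component {v2, v4, v9, v10}.
From v3: component {v3, v6}.
That's 4 components.

4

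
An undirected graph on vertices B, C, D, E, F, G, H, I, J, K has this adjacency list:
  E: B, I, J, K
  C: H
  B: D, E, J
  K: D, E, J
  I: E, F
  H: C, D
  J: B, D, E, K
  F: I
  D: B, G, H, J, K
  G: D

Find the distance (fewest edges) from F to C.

Distance 0: F.
Distance 1: I.
Distance 2: E.
Distance 3: B, J, K.
Distance 4: D.
Distance 5: G, H.
Distance 6: C — contains C.

6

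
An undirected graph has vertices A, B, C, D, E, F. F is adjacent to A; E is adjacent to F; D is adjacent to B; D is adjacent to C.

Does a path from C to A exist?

Explore from C.
Distance 1: reach D.
Distance 2: reach B.
The search is exhausted without reaching A; it lies in a different component.

No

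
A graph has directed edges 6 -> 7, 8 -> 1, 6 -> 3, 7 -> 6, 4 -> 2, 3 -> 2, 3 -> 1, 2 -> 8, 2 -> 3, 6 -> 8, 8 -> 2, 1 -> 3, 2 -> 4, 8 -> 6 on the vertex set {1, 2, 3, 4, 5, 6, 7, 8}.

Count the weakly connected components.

From 1: component {1, 2, 3, 4, 6, 7, 8}.
From 5: component {5}.
That's 2 components.

2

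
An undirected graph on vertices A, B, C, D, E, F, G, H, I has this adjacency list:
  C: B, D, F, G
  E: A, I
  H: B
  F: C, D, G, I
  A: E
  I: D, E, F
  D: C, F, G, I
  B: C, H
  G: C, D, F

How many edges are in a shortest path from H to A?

6

Distance 0: H.
Distance 1: B.
Distance 2: C.
Distance 3: D, F, G.
Distance 4: I.
Distance 5: E.
Distance 6: A — contains A.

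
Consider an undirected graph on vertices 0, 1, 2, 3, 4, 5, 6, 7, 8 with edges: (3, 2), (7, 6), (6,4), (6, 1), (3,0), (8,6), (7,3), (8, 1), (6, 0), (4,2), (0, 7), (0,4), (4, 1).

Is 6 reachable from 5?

5 has no edges, so nothing is reachable from it.

No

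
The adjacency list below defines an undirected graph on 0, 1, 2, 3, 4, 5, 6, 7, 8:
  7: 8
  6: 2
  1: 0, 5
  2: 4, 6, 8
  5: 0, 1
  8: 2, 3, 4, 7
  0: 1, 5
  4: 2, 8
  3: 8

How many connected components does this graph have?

From 0: component {0, 1, 5}.
From 2: component {2, 3, 4, 6, 7, 8}.
That's 2 components.

2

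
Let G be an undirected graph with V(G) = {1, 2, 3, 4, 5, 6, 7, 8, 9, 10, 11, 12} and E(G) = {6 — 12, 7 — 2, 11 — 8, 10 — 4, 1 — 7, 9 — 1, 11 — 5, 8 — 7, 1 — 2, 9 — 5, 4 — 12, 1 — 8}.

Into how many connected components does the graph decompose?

From 1: component {1, 2, 5, 7, 8, 9, 11}.
From 3: component {3}.
From 4: component {4, 6, 10, 12}.
That's 3 components.

3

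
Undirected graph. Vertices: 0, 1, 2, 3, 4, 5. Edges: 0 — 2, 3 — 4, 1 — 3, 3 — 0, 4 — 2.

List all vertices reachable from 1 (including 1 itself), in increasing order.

0, 1, 2, 3, 4

Start at 1.
Its neighbours: 3.
Then their neighbours: 0, 4.
Then next layer: 2.
Nothing further is reachable.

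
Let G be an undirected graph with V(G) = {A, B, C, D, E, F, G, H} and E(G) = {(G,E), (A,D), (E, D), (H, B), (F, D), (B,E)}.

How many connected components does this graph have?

From A: component {A, B, D, E, F, G, H}.
From C: component {C}.
That's 2 components.

2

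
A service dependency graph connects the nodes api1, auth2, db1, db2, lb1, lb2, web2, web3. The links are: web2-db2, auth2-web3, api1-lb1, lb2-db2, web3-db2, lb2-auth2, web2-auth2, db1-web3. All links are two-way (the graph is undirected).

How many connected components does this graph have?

From api1: component {api1, lb1}.
From auth2: component {auth2, db1, db2, lb2, web2, web3}.
That's 2 components.

2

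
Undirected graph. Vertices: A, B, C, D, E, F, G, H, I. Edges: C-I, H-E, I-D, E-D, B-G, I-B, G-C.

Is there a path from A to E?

No

A has no edges, so nothing is reachable from it.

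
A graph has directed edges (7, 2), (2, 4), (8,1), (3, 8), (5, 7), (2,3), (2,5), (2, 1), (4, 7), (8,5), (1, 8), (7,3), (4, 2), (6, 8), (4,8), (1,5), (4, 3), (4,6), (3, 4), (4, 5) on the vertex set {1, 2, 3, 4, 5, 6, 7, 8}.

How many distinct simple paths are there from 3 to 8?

6

3→4→2→1→8
3→4→5→7→2→1→8
3→4→6→8
3→4→7→2→1→8
3→4→8
3→8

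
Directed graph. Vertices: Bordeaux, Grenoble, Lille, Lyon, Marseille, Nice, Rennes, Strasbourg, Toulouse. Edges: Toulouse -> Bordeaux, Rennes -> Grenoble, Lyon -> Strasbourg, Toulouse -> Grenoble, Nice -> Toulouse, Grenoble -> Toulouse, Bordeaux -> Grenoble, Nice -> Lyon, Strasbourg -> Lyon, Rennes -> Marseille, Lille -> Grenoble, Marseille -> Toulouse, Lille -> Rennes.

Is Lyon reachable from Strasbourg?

Explore from Strasbourg.
Distance 1: reach Lyon.
Found Lyon.

Yes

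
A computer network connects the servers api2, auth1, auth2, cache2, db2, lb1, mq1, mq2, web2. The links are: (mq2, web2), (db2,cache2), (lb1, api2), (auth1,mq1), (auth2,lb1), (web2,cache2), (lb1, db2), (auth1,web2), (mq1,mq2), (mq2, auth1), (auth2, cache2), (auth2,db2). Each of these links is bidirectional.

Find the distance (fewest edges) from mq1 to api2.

6

Distance 0: mq1.
Distance 1: auth1, mq2.
Distance 2: web2.
Distance 3: cache2.
Distance 4: auth2, db2.
Distance 5: lb1.
Distance 6: api2 — contains api2.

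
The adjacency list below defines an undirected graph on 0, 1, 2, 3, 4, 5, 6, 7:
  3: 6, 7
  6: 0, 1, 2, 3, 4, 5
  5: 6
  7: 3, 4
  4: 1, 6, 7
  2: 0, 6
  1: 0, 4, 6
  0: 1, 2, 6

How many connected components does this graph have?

1

From 0: component {0, 1, 2, 3, 4, 5, 6, 7}.
That's 1 component.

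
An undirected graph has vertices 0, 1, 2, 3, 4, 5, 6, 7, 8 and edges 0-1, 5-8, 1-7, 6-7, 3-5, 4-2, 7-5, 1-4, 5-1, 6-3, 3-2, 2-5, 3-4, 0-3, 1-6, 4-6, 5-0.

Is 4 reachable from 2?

Explore from 2.
Distance 1: reach 3, 4, 5.
Found 4.

Yes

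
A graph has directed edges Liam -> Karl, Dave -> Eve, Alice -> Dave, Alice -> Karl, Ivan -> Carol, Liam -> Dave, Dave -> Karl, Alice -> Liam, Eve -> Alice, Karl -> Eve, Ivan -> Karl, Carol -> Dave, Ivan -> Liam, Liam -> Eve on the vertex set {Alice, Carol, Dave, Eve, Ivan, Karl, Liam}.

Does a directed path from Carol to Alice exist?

Explore from Carol.
Distance 1: reach Dave.
Distance 2: reach Eve, Karl.
Distance 3: reach Alice.
Found Alice.

Yes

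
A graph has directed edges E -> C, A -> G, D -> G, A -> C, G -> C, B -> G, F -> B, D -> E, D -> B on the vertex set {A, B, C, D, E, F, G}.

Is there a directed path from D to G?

Yes

Explore from D.
Distance 1: reach B, E, G.
Found G.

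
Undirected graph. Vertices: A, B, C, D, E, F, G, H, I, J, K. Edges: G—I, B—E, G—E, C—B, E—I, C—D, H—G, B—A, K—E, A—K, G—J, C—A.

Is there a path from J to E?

Explore from J.
Distance 1: reach G.
Distance 2: reach E, H, I.
Found E.

Yes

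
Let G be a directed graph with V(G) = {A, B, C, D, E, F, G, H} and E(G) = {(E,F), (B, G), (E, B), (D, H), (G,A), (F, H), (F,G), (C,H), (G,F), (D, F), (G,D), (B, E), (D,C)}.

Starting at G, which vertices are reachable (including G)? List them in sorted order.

Start at G.
Its neighbours: A, D, F.
Then their neighbours: C, H.
Nothing further is reachable.

A, C, D, F, G, H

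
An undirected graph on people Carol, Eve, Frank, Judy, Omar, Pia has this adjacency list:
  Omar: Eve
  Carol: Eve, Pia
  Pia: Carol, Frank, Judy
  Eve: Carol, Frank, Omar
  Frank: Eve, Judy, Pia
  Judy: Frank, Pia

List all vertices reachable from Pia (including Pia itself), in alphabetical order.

Start at Pia.
Its neighbours: Carol, Frank, Judy.
Then their neighbours: Eve.
Then next layer: Omar.
Every vertex is now reached.

Carol, Eve, Frank, Judy, Omar, Pia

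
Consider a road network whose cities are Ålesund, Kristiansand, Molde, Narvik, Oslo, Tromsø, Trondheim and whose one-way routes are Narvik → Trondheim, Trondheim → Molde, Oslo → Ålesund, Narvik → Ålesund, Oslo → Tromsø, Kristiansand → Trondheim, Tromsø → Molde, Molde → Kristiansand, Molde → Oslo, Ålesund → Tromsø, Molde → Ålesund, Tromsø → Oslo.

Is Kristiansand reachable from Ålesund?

Yes

Explore from Ålesund.
Distance 1: reach Tromsø.
Distance 2: reach Molde, Oslo.
Distance 3: reach Kristiansand.
Found Kristiansand.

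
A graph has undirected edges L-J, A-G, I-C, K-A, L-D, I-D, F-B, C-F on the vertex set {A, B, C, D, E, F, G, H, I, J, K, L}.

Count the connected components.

From A: component {A, G, K}.
From B: component {B, C, D, F, I, J, L}.
From E: component {E}.
From H: component {H}.
That's 4 components.

4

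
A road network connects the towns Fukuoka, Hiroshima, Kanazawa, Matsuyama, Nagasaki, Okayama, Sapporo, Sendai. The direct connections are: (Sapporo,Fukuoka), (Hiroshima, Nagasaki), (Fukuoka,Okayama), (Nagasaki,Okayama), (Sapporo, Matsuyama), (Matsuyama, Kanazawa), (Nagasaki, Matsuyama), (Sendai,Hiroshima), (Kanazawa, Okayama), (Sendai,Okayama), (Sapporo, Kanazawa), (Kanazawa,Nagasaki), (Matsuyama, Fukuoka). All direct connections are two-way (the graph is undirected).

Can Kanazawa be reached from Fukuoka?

Yes

Explore from Fukuoka.
Distance 1: reach Matsuyama, Okayama, Sapporo.
Distance 2: reach Kanazawa, Nagasaki, Sendai.
Found Kanazawa.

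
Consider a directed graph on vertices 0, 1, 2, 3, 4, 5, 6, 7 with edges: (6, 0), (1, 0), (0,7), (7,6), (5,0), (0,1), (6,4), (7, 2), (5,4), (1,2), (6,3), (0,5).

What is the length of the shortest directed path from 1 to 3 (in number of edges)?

Distance 0: 1.
Distance 1: 0, 2.
Distance 2: 5, 7.
Distance 3: 4, 6.
Distance 4: 3 — contains 3.

4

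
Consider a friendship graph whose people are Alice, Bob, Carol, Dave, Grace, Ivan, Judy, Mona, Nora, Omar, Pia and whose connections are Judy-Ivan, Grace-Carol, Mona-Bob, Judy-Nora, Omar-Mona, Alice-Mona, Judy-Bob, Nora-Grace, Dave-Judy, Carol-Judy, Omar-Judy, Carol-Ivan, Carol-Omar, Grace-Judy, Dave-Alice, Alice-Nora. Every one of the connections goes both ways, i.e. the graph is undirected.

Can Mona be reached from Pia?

No

Pia has no edges, so nothing is reachable from it.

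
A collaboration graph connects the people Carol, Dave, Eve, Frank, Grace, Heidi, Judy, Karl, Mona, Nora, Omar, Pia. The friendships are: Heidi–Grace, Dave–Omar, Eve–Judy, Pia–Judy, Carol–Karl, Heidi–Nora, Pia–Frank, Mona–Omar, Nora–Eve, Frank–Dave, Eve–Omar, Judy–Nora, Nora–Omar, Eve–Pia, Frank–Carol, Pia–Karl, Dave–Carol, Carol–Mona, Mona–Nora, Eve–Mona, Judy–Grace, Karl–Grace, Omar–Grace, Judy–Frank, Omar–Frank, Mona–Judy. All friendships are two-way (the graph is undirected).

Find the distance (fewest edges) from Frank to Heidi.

3

Distance 0: Frank.
Distance 1: Carol, Dave, Judy, Omar, Pia.
Distance 2: Eve, Grace, Karl, Mona, Nora.
Distance 3: Heidi — contains Heidi.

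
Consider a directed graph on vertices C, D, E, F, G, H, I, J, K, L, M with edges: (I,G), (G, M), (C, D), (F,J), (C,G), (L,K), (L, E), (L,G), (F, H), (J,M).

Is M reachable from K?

No

K has no outgoing edges, so nothing is reachable from it.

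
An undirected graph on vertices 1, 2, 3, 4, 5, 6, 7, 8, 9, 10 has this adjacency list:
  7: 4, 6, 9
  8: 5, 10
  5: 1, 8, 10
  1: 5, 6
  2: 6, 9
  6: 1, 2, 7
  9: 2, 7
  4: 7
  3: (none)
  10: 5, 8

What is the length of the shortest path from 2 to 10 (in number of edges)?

4

Distance 0: 2.
Distance 1: 6, 9.
Distance 2: 1, 7.
Distance 3: 4, 5.
Distance 4: 8, 10 — contains 10.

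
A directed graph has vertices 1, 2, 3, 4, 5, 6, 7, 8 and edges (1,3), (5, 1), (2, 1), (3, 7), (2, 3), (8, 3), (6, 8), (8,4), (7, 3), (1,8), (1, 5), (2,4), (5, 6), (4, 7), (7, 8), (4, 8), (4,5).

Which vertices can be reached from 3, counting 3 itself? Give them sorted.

1, 3, 4, 5, 6, 7, 8

Start at 3.
Its neighbours: 7.
Then their neighbours: 8.
Then next layer: 4.
Then next layer: 5.
Then next layer: 1, 6.
Nothing further is reachable.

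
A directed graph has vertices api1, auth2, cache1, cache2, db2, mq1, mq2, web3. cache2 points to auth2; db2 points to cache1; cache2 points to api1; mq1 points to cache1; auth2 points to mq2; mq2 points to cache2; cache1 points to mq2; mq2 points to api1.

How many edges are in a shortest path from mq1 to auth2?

4

Distance 0: mq1.
Distance 1: cache1.
Distance 2: mq2.
Distance 3: api1, cache2.
Distance 4: auth2 — contains auth2.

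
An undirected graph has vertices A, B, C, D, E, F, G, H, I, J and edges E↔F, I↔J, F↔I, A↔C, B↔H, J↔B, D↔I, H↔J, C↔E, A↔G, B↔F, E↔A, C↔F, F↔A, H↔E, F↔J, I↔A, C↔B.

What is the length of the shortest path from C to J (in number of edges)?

2

Distance 0: C.
Distance 1: A, B, E, F.
Distance 2: G, H, I, J — contains J.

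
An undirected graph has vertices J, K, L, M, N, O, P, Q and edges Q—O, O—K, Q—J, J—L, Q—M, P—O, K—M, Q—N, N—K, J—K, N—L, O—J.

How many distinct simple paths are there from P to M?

16

P–O–J–K–M
P–O–J–K–N–Q–M
P–O–J–L–N–K–M
P–O–J–L–N–Q–M
P–O–J–Q–M
P–O–J–Q–N–K–M
P–O–K–J–L–N–Q–M
P–O–K–J–Q–M
... and 8 more.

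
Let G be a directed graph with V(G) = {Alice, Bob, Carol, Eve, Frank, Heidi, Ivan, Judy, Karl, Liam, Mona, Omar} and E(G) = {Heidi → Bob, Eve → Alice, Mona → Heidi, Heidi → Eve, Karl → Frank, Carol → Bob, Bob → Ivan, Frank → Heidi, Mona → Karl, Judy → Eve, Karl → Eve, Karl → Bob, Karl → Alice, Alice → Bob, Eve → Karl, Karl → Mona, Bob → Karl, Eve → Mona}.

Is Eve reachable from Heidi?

Explore from Heidi.
Distance 1: reach Bob, Eve.
Found Eve.

Yes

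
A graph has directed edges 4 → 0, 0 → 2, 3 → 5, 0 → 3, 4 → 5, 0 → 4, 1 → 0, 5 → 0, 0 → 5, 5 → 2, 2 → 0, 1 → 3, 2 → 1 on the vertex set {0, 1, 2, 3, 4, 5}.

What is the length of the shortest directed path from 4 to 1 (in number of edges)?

3

Distance 0: 4.
Distance 1: 0, 5.
Distance 2: 2, 3.
Distance 3: 1 — contains 1.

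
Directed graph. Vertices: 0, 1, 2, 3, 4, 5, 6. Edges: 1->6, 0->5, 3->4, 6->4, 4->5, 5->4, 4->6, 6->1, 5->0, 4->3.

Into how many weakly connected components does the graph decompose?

2

From 0: component {0, 1, 3, 4, 5, 6}.
From 2: component {2}.
That's 2 components.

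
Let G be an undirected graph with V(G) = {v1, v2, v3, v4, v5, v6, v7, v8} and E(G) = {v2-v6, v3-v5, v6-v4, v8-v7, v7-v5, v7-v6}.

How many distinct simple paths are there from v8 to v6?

1

v8–v7–v6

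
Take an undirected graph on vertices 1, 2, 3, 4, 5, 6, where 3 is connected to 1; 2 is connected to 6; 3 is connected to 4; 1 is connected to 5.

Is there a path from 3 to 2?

Explore from 3.
Distance 1: reach 1, 4.
Distance 2: reach 5.
The search is exhausted without reaching 2; it lies in a different component.

No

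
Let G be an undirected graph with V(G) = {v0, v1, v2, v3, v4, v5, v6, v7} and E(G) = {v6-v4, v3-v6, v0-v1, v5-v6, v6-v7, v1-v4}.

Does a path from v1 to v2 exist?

Explore from v1.
Distance 1: reach v0, v4.
Distance 2: reach v6.
Distance 3: reach v3, v5, v7.
The search is exhausted without reaching v2; it lies in a different component.

No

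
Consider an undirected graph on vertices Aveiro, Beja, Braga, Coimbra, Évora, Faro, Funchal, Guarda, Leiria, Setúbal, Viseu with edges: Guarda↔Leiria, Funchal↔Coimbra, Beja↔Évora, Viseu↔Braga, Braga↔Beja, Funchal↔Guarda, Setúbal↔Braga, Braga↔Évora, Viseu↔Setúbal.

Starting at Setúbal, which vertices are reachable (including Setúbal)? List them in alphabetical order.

Beja, Braga, Évora, Setúbal, Viseu

Start at Setúbal.
Its neighbours: Braga, Viseu.
Then their neighbours: Beja, Évora.
Nothing further is reachable.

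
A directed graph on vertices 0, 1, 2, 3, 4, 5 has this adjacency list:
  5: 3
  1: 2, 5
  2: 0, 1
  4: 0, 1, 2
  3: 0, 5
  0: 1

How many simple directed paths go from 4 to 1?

4→0→1
4→1
4→2→0→1
4→2→1

4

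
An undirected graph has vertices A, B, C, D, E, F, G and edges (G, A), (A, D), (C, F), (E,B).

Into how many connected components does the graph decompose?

3

From A: component {A, D, G}.
From B: component {B, E}.
From C: component {C, F}.
That's 3 components.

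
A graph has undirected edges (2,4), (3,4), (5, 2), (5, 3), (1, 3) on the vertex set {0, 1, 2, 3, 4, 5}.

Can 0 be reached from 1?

Explore from 1.
Distance 1: reach 3.
Distance 2: reach 4, 5.
Distance 3: reach 2.
The search is exhausted without reaching 0; it lies in a different component.

No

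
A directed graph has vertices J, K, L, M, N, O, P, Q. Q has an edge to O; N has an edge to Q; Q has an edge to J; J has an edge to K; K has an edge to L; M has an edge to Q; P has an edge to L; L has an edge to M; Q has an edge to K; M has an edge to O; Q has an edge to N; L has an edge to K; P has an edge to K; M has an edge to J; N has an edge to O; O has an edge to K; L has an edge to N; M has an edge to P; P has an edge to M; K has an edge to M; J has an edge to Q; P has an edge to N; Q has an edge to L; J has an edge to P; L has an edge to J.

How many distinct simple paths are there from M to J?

17

M→J
M→O→K→L→J
M→O→K→L→N→Q→J
M→P→K→L→J
M→P→K→L→N→Q→J
M→P→L→J
M→P→L→N→Q→J
M→P→N→O→K→L→J
... and 9 more.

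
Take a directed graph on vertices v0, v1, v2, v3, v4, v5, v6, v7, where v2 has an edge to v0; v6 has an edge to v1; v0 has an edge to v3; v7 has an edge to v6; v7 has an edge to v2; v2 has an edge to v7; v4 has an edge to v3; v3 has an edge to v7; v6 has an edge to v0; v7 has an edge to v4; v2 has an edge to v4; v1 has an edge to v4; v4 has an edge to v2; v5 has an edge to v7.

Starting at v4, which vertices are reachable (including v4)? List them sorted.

v0, v1, v2, v3, v4, v6, v7

Start at v4.
Its neighbours: v2, v3.
Then their neighbours: v0, v7.
Then next layer: v6.
Then next layer: v1.
Nothing further is reachable.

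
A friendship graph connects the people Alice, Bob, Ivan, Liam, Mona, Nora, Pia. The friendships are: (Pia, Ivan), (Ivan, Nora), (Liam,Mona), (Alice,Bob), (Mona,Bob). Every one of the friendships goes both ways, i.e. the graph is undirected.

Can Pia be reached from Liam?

No

Explore from Liam.
Distance 1: reach Mona.
Distance 2: reach Bob.
Distance 3: reach Alice.
The search is exhausted without reaching Pia; it lies in a different component.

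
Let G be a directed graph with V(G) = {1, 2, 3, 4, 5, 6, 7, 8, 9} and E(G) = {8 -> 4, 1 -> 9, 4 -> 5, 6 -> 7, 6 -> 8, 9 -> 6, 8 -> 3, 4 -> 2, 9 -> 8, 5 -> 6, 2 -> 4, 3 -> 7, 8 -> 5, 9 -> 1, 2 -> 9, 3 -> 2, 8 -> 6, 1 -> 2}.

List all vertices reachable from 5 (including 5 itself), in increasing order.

1, 2, 3, 4, 5, 6, 7, 8, 9

Start at 5.
Its neighbours: 6.
Then their neighbours: 7, 8.
Then next layer: 3, 4.
Then next layer: 2.
Then next layer: 9.
Then next layer: 1.
Every vertex is now reached.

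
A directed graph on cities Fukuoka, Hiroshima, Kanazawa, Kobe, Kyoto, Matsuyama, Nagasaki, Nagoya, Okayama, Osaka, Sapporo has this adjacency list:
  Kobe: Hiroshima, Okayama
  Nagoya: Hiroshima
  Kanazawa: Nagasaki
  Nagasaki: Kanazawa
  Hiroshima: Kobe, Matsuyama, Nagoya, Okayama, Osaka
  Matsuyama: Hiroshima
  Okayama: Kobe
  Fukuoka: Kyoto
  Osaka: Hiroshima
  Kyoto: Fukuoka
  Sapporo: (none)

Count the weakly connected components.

From Fukuoka: component {Fukuoka, Kyoto}.
From Hiroshima: component {Hiroshima, Kobe, Matsuyama, Nagoya, Okayama, Osaka}.
From Kanazawa: component {Kanazawa, Nagasaki}.
From Sapporo: component {Sapporo}.
That's 4 components.

4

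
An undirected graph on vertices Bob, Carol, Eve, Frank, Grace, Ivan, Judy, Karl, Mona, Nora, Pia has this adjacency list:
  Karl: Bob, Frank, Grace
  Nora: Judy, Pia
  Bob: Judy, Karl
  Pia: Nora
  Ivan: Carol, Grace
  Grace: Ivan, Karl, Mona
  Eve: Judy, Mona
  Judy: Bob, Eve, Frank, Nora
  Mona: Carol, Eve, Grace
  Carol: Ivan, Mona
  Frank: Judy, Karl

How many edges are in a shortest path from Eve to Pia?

Distance 0: Eve.
Distance 1: Judy, Mona.
Distance 2: Bob, Carol, Frank, Grace, Nora.
Distance 3: Ivan, Karl, Pia — contains Pia.

3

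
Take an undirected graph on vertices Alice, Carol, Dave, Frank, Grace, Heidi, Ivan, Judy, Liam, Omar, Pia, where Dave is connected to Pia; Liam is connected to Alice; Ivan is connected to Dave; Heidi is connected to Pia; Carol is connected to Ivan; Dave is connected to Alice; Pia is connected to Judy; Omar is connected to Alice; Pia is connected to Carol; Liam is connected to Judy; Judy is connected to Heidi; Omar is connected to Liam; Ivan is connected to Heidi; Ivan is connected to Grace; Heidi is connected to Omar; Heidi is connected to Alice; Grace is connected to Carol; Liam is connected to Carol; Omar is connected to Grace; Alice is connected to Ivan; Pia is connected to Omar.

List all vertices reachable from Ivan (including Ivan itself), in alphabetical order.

Alice, Carol, Dave, Grace, Heidi, Ivan, Judy, Liam, Omar, Pia

Start at Ivan.
Its neighbours: Alice, Carol, Dave, Grace, Heidi.
Then their neighbours: Judy, Liam, Omar, Pia.
Nothing further is reachable.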